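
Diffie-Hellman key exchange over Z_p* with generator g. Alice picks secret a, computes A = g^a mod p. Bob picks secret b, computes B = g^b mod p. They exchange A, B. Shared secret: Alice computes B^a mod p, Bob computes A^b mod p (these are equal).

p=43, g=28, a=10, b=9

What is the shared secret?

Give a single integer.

Answer: 11

Derivation:
A = 28^10 mod 43  (bits of 10 = 1010)
  bit 0 = 1: r = r^2 * 28 mod 43 = 1^2 * 28 = 1*28 = 28
  bit 1 = 0: r = r^2 mod 43 = 28^2 = 10
  bit 2 = 1: r = r^2 * 28 mod 43 = 10^2 * 28 = 14*28 = 5
  bit 3 = 0: r = r^2 mod 43 = 5^2 = 25
  -> A = 25
B = 28^9 mod 43  (bits of 9 = 1001)
  bit 0 = 1: r = r^2 * 28 mod 43 = 1^2 * 28 = 1*28 = 28
  bit 1 = 0: r = r^2 mod 43 = 28^2 = 10
  bit 2 = 0: r = r^2 mod 43 = 10^2 = 14
  bit 3 = 1: r = r^2 * 28 mod 43 = 14^2 * 28 = 24*28 = 27
  -> B = 27
s = B^a = 27^10 mod 43  (bits of 10 = 1010)
  bit 0 = 1: r = r^2 * 27 mod 43 = 1^2 * 27 = 1*27 = 27
  bit 1 = 0: r = r^2 mod 43 = 27^2 = 41
  bit 2 = 1: r = r^2 * 27 mod 43 = 41^2 * 27 = 4*27 = 22
  bit 3 = 0: r = r^2 mod 43 = 22^2 = 11
  -> s = B^a = 11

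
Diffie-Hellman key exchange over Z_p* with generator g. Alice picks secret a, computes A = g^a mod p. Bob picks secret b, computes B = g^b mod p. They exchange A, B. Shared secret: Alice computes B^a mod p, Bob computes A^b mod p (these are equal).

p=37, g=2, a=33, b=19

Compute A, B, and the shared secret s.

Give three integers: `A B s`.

A = 2^33 mod 37  (bits of 33 = 100001)
  bit 0 = 1: r = r^2 * 2 mod 37 = 1^2 * 2 = 1*2 = 2
  bit 1 = 0: r = r^2 mod 37 = 2^2 = 4
  bit 2 = 0: r = r^2 mod 37 = 4^2 = 16
  bit 3 = 0: r = r^2 mod 37 = 16^2 = 34
  bit 4 = 0: r = r^2 mod 37 = 34^2 = 9
  bit 5 = 1: r = r^2 * 2 mod 37 = 9^2 * 2 = 7*2 = 14
  -> A = 14
B = 2^19 mod 37  (bits of 19 = 10011)
  bit 0 = 1: r = r^2 * 2 mod 37 = 1^2 * 2 = 1*2 = 2
  bit 1 = 0: r = r^2 mod 37 = 2^2 = 4
  bit 2 = 0: r = r^2 mod 37 = 4^2 = 16
  bit 3 = 1: r = r^2 * 2 mod 37 = 16^2 * 2 = 34*2 = 31
  bit 4 = 1: r = r^2 * 2 mod 37 = 31^2 * 2 = 36*2 = 35
  -> B = 35
s = B^a = 35^33 mod 37  (bits of 33 = 100001)
  bit 0 = 1: r = r^2 * 35 mod 37 = 1^2 * 35 = 1*35 = 35
  bit 1 = 0: r = r^2 mod 37 = 35^2 = 4
  bit 2 = 0: r = r^2 mod 37 = 4^2 = 16
  bit 3 = 0: r = r^2 mod 37 = 16^2 = 34
  bit 4 = 0: r = r^2 mod 37 = 34^2 = 9
  bit 5 = 1: r = r^2 * 35 mod 37 = 9^2 * 35 = 7*35 = 23
  -> s = B^a = 23

Answer: 14 35 23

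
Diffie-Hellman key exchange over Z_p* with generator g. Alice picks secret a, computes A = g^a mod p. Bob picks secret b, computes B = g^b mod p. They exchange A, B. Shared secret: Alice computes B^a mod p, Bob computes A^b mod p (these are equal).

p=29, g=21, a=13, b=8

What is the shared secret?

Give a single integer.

A = 21^13 mod 29  (bits of 13 = 1101)
  bit 0 = 1: r = r^2 * 21 mod 29 = 1^2 * 21 = 1*21 = 21
  bit 1 = 1: r = r^2 * 21 mod 29 = 21^2 * 21 = 6*21 = 10
  bit 2 = 0: r = r^2 mod 29 = 10^2 = 13
  bit 3 = 1: r = r^2 * 21 mod 29 = 13^2 * 21 = 24*21 = 11
  -> A = 11
B = 21^8 mod 29  (bits of 8 = 1000)
  bit 0 = 1: r = r^2 * 21 mod 29 = 1^2 * 21 = 1*21 = 21
  bit 1 = 0: r = r^2 mod 29 = 21^2 = 6
  bit 2 = 0: r = r^2 mod 29 = 6^2 = 7
  bit 3 = 0: r = r^2 mod 29 = 7^2 = 20
  -> B = 20
s = B^a = 20^13 mod 29  (bits of 13 = 1101)
  bit 0 = 1: r = r^2 * 20 mod 29 = 1^2 * 20 = 1*20 = 20
  bit 1 = 1: r = r^2 * 20 mod 29 = 20^2 * 20 = 23*20 = 25
  bit 2 = 0: r = r^2 mod 29 = 25^2 = 16
  bit 3 = 1: r = r^2 * 20 mod 29 = 16^2 * 20 = 24*20 = 16
  -> s = B^a = 16

Answer: 16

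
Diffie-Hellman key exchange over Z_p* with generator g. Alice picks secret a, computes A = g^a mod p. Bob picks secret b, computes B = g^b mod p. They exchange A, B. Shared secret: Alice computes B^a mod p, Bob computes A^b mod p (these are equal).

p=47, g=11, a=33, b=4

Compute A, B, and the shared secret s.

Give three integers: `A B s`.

A = 11^33 mod 47  (bits of 33 = 100001)
  bit 0 = 1: r = r^2 * 11 mod 47 = 1^2 * 11 = 1*11 = 11
  bit 1 = 0: r = r^2 mod 47 = 11^2 = 27
  bit 2 = 0: r = r^2 mod 47 = 27^2 = 24
  bit 3 = 0: r = r^2 mod 47 = 24^2 = 12
  bit 4 = 0: r = r^2 mod 47 = 12^2 = 3
  bit 5 = 1: r = r^2 * 11 mod 47 = 3^2 * 11 = 9*11 = 5
  -> A = 5
B = 11^4 mod 47  (bits of 4 = 100)
  bit 0 = 1: r = r^2 * 11 mod 47 = 1^2 * 11 = 1*11 = 11
  bit 1 = 0: r = r^2 mod 47 = 11^2 = 27
  bit 2 = 0: r = r^2 mod 47 = 27^2 = 24
  -> B = 24
s = B^a = 24^33 mod 47  (bits of 33 = 100001)
  bit 0 = 1: r = r^2 * 24 mod 47 = 1^2 * 24 = 1*24 = 24
  bit 1 = 0: r = r^2 mod 47 = 24^2 = 12
  bit 2 = 0: r = r^2 mod 47 = 12^2 = 3
  bit 3 = 0: r = r^2 mod 47 = 3^2 = 9
  bit 4 = 0: r = r^2 mod 47 = 9^2 = 34
  bit 5 = 1: r = r^2 * 24 mod 47 = 34^2 * 24 = 28*24 = 14
  -> s = B^a = 14

Answer: 5 24 14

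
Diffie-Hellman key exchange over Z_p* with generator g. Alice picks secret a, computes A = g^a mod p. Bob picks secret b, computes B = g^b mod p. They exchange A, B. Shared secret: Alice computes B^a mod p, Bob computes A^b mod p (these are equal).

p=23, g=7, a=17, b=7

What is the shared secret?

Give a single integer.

Answer: 15

Derivation:
A = 7^17 mod 23  (bits of 17 = 10001)
  bit 0 = 1: r = r^2 * 7 mod 23 = 1^2 * 7 = 1*7 = 7
  bit 1 = 0: r = r^2 mod 23 = 7^2 = 3
  bit 2 = 0: r = r^2 mod 23 = 3^2 = 9
  bit 3 = 0: r = r^2 mod 23 = 9^2 = 12
  bit 4 = 1: r = r^2 * 7 mod 23 = 12^2 * 7 = 6*7 = 19
  -> A = 19
B = 7^7 mod 23  (bits of 7 = 111)
  bit 0 = 1: r = r^2 * 7 mod 23 = 1^2 * 7 = 1*7 = 7
  bit 1 = 1: r = r^2 * 7 mod 23 = 7^2 * 7 = 3*7 = 21
  bit 2 = 1: r = r^2 * 7 mod 23 = 21^2 * 7 = 4*7 = 5
  -> B = 5
s = B^a = 5^17 mod 23  (bits of 17 = 10001)
  bit 0 = 1: r = r^2 * 5 mod 23 = 1^2 * 5 = 1*5 = 5
  bit 1 = 0: r = r^2 mod 23 = 5^2 = 2
  bit 2 = 0: r = r^2 mod 23 = 2^2 = 4
  bit 3 = 0: r = r^2 mod 23 = 4^2 = 16
  bit 4 = 1: r = r^2 * 5 mod 23 = 16^2 * 5 = 3*5 = 15
  -> s = B^a = 15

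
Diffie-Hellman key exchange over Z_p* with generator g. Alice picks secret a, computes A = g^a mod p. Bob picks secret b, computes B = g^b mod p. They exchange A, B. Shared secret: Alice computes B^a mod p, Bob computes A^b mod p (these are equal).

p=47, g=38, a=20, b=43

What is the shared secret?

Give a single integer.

A = 38^20 mod 47  (bits of 20 = 10100)
  bit 0 = 1: r = r^2 * 38 mod 47 = 1^2 * 38 = 1*38 = 38
  bit 1 = 0: r = r^2 mod 47 = 38^2 = 34
  bit 2 = 1: r = r^2 * 38 mod 47 = 34^2 * 38 = 28*38 = 30
  bit 3 = 0: r = r^2 mod 47 = 30^2 = 7
  bit 4 = 0: r = r^2 mod 47 = 7^2 = 2
  -> A = 2
B = 38^43 mod 47  (bits of 43 = 101011)
  bit 0 = 1: r = r^2 * 38 mod 47 = 1^2 * 38 = 1*38 = 38
  bit 1 = 0: r = r^2 mod 47 = 38^2 = 34
  bit 2 = 1: r = r^2 * 38 mod 47 = 34^2 * 38 = 28*38 = 30
  bit 3 = 0: r = r^2 mod 47 = 30^2 = 7
  bit 4 = 1: r = r^2 * 38 mod 47 = 7^2 * 38 = 2*38 = 29
  bit 5 = 1: r = r^2 * 38 mod 47 = 29^2 * 38 = 42*38 = 45
  -> B = 45
s = B^a = 45^20 mod 47  (bits of 20 = 10100)
  bit 0 = 1: r = r^2 * 45 mod 47 = 1^2 * 45 = 1*45 = 45
  bit 1 = 0: r = r^2 mod 47 = 45^2 = 4
  bit 2 = 1: r = r^2 * 45 mod 47 = 4^2 * 45 = 16*45 = 15
  bit 3 = 0: r = r^2 mod 47 = 15^2 = 37
  bit 4 = 0: r = r^2 mod 47 = 37^2 = 6
  -> s = B^a = 6

Answer: 6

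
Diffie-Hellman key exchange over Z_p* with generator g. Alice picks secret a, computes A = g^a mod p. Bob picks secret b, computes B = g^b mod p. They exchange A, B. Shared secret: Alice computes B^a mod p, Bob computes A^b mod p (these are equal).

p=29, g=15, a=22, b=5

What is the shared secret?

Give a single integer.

A = 15^22 mod 29  (bits of 22 = 10110)
  bit 0 = 1: r = r^2 * 15 mod 29 = 1^2 * 15 = 1*15 = 15
  bit 1 = 0: r = r^2 mod 29 = 15^2 = 22
  bit 2 = 1: r = r^2 * 15 mod 29 = 22^2 * 15 = 20*15 = 10
  bit 3 = 1: r = r^2 * 15 mod 29 = 10^2 * 15 = 13*15 = 21
  bit 4 = 0: r = r^2 mod 29 = 21^2 = 6
  -> A = 6
B = 15^5 mod 29  (bits of 5 = 101)
  bit 0 = 1: r = r^2 * 15 mod 29 = 1^2 * 15 = 1*15 = 15
  bit 1 = 0: r = r^2 mod 29 = 15^2 = 22
  bit 2 = 1: r = r^2 * 15 mod 29 = 22^2 * 15 = 20*15 = 10
  -> B = 10
s = B^a = 10^22 mod 29  (bits of 22 = 10110)
  bit 0 = 1: r = r^2 * 10 mod 29 = 1^2 * 10 = 1*10 = 10
  bit 1 = 0: r = r^2 mod 29 = 10^2 = 13
  bit 2 = 1: r = r^2 * 10 mod 29 = 13^2 * 10 = 24*10 = 8
  bit 3 = 1: r = r^2 * 10 mod 29 = 8^2 * 10 = 6*10 = 2
  bit 4 = 0: r = r^2 mod 29 = 2^2 = 4
  -> s = B^a = 4

Answer: 4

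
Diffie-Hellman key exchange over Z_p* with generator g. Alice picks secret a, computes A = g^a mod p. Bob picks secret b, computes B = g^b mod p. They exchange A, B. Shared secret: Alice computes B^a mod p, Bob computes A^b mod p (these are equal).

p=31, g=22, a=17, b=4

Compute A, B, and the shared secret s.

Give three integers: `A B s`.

Answer: 12 20 28

Derivation:
A = 22^17 mod 31  (bits of 17 = 10001)
  bit 0 = 1: r = r^2 * 22 mod 31 = 1^2 * 22 = 1*22 = 22
  bit 1 = 0: r = r^2 mod 31 = 22^2 = 19
  bit 2 = 0: r = r^2 mod 31 = 19^2 = 20
  bit 3 = 0: r = r^2 mod 31 = 20^2 = 28
  bit 4 = 1: r = r^2 * 22 mod 31 = 28^2 * 22 = 9*22 = 12
  -> A = 12
B = 22^4 mod 31  (bits of 4 = 100)
  bit 0 = 1: r = r^2 * 22 mod 31 = 1^2 * 22 = 1*22 = 22
  bit 1 = 0: r = r^2 mod 31 = 22^2 = 19
  bit 2 = 0: r = r^2 mod 31 = 19^2 = 20
  -> B = 20
s = B^a = 20^17 mod 31  (bits of 17 = 10001)
  bit 0 = 1: r = r^2 * 20 mod 31 = 1^2 * 20 = 1*20 = 20
  bit 1 = 0: r = r^2 mod 31 = 20^2 = 28
  bit 2 = 0: r = r^2 mod 31 = 28^2 = 9
  bit 3 = 0: r = r^2 mod 31 = 9^2 = 19
  bit 4 = 1: r = r^2 * 20 mod 31 = 19^2 * 20 = 20*20 = 28
  -> s = B^a = 28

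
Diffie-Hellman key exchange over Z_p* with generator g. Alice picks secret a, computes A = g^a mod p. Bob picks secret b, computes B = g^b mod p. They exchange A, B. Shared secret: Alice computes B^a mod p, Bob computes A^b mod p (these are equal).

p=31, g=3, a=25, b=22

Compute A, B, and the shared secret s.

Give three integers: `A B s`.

A = 3^25 mod 31  (bits of 25 = 11001)
  bit 0 = 1: r = r^2 * 3 mod 31 = 1^2 * 3 = 1*3 = 3
  bit 1 = 1: r = r^2 * 3 mod 31 = 3^2 * 3 = 9*3 = 27
  bit 2 = 0: r = r^2 mod 31 = 27^2 = 16
  bit 3 = 0: r = r^2 mod 31 = 16^2 = 8
  bit 4 = 1: r = r^2 * 3 mod 31 = 8^2 * 3 = 2*3 = 6
  -> A = 6
B = 3^22 mod 31  (bits of 22 = 10110)
  bit 0 = 1: r = r^2 * 3 mod 31 = 1^2 * 3 = 1*3 = 3
  bit 1 = 0: r = r^2 mod 31 = 3^2 = 9
  bit 2 = 1: r = r^2 * 3 mod 31 = 9^2 * 3 = 19*3 = 26
  bit 3 = 1: r = r^2 * 3 mod 31 = 26^2 * 3 = 25*3 = 13
  bit 4 = 0: r = r^2 mod 31 = 13^2 = 14
  -> B = 14
s = B^a = 14^25 mod 31  (bits of 25 = 11001)
  bit 0 = 1: r = r^2 * 14 mod 31 = 1^2 * 14 = 1*14 = 14
  bit 1 = 1: r = r^2 * 14 mod 31 = 14^2 * 14 = 10*14 = 16
  bit 2 = 0: r = r^2 mod 31 = 16^2 = 8
  bit 3 = 0: r = r^2 mod 31 = 8^2 = 2
  bit 4 = 1: r = r^2 * 14 mod 31 = 2^2 * 14 = 4*14 = 25
  -> s = B^a = 25

Answer: 6 14 25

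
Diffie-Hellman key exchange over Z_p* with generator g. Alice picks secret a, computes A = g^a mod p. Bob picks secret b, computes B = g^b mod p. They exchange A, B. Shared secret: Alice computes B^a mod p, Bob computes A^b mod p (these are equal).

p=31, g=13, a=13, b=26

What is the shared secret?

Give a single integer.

Answer: 7

Derivation:
A = 13^13 mod 31  (bits of 13 = 1101)
  bit 0 = 1: r = r^2 * 13 mod 31 = 1^2 * 13 = 1*13 = 13
  bit 1 = 1: r = r^2 * 13 mod 31 = 13^2 * 13 = 14*13 = 27
  bit 2 = 0: r = r^2 mod 31 = 27^2 = 16
  bit 3 = 1: r = r^2 * 13 mod 31 = 16^2 * 13 = 8*13 = 11
  -> A = 11
B = 13^26 mod 31  (bits of 26 = 11010)
  bit 0 = 1: r = r^2 * 13 mod 31 = 1^2 * 13 = 1*13 = 13
  bit 1 = 1: r = r^2 * 13 mod 31 = 13^2 * 13 = 14*13 = 27
  bit 2 = 0: r = r^2 mod 31 = 27^2 = 16
  bit 3 = 1: r = r^2 * 13 mod 31 = 16^2 * 13 = 8*13 = 11
  bit 4 = 0: r = r^2 mod 31 = 11^2 = 28
  -> B = 28
s = B^a = 28^13 mod 31  (bits of 13 = 1101)
  bit 0 = 1: r = r^2 * 28 mod 31 = 1^2 * 28 = 1*28 = 28
  bit 1 = 1: r = r^2 * 28 mod 31 = 28^2 * 28 = 9*28 = 4
  bit 2 = 0: r = r^2 mod 31 = 4^2 = 16
  bit 3 = 1: r = r^2 * 28 mod 31 = 16^2 * 28 = 8*28 = 7
  -> s = B^a = 7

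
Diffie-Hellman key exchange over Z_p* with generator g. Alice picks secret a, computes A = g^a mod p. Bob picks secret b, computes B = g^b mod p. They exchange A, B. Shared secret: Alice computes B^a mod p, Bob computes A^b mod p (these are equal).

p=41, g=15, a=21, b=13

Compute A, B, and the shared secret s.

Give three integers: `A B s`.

A = 15^21 mod 41  (bits of 21 = 10101)
  bit 0 = 1: r = r^2 * 15 mod 41 = 1^2 * 15 = 1*15 = 15
  bit 1 = 0: r = r^2 mod 41 = 15^2 = 20
  bit 2 = 1: r = r^2 * 15 mod 41 = 20^2 * 15 = 31*15 = 14
  bit 3 = 0: r = r^2 mod 41 = 14^2 = 32
  bit 4 = 1: r = r^2 * 15 mod 41 = 32^2 * 15 = 40*15 = 26
  -> A = 26
B = 15^13 mod 41  (bits of 13 = 1101)
  bit 0 = 1: r = r^2 * 15 mod 41 = 1^2 * 15 = 1*15 = 15
  bit 1 = 1: r = r^2 * 15 mod 41 = 15^2 * 15 = 20*15 = 13
  bit 2 = 0: r = r^2 mod 41 = 13^2 = 5
  bit 3 = 1: r = r^2 * 15 mod 41 = 5^2 * 15 = 25*15 = 6
  -> B = 6
s = B^a = 6^21 mod 41  (bits of 21 = 10101)
  bit 0 = 1: r = r^2 * 6 mod 41 = 1^2 * 6 = 1*6 = 6
  bit 1 = 0: r = r^2 mod 41 = 6^2 = 36
  bit 2 = 1: r = r^2 * 6 mod 41 = 36^2 * 6 = 25*6 = 27
  bit 3 = 0: r = r^2 mod 41 = 27^2 = 32
  bit 4 = 1: r = r^2 * 6 mod 41 = 32^2 * 6 = 40*6 = 35
  -> s = B^a = 35

Answer: 26 6 35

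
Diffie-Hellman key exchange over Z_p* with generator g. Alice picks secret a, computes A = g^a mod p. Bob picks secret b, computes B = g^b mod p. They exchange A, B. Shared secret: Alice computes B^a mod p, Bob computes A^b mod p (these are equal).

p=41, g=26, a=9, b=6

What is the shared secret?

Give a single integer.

Answer: 8

Derivation:
A = 26^9 mod 41  (bits of 9 = 1001)
  bit 0 = 1: r = r^2 * 26 mod 41 = 1^2 * 26 = 1*26 = 26
  bit 1 = 0: r = r^2 mod 41 = 26^2 = 20
  bit 2 = 0: r = r^2 mod 41 = 20^2 = 31
  bit 3 = 1: r = r^2 * 26 mod 41 = 31^2 * 26 = 18*26 = 17
  -> A = 17
B = 26^6 mod 41  (bits of 6 = 110)
  bit 0 = 1: r = r^2 * 26 mod 41 = 1^2 * 26 = 1*26 = 26
  bit 1 = 1: r = r^2 * 26 mod 41 = 26^2 * 26 = 20*26 = 28
  bit 2 = 0: r = r^2 mod 41 = 28^2 = 5
  -> B = 5
s = B^a = 5^9 mod 41  (bits of 9 = 1001)
  bit 0 = 1: r = r^2 * 5 mod 41 = 1^2 * 5 = 1*5 = 5
  bit 1 = 0: r = r^2 mod 41 = 5^2 = 25
  bit 2 = 0: r = r^2 mod 41 = 25^2 = 10
  bit 3 = 1: r = r^2 * 5 mod 41 = 10^2 * 5 = 18*5 = 8
  -> s = B^a = 8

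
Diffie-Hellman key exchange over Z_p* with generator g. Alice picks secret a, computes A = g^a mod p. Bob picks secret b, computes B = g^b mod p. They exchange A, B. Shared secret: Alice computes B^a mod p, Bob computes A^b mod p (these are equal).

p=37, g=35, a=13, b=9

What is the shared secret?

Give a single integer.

A = 35^13 mod 37  (bits of 13 = 1101)
  bit 0 = 1: r = r^2 * 35 mod 37 = 1^2 * 35 = 1*35 = 35
  bit 1 = 1: r = r^2 * 35 mod 37 = 35^2 * 35 = 4*35 = 29
  bit 2 = 0: r = r^2 mod 37 = 29^2 = 27
  bit 3 = 1: r = r^2 * 35 mod 37 = 27^2 * 35 = 26*35 = 22
  -> A = 22
B = 35^9 mod 37  (bits of 9 = 1001)
  bit 0 = 1: r = r^2 * 35 mod 37 = 1^2 * 35 = 1*35 = 35
  bit 1 = 0: r = r^2 mod 37 = 35^2 = 4
  bit 2 = 0: r = r^2 mod 37 = 4^2 = 16
  bit 3 = 1: r = r^2 * 35 mod 37 = 16^2 * 35 = 34*35 = 6
  -> B = 6
s = B^a = 6^13 mod 37  (bits of 13 = 1101)
  bit 0 = 1: r = r^2 * 6 mod 37 = 1^2 * 6 = 1*6 = 6
  bit 1 = 1: r = r^2 * 6 mod 37 = 6^2 * 6 = 36*6 = 31
  bit 2 = 0: r = r^2 mod 37 = 31^2 = 36
  bit 3 = 1: r = r^2 * 6 mod 37 = 36^2 * 6 = 1*6 = 6
  -> s = B^a = 6

Answer: 6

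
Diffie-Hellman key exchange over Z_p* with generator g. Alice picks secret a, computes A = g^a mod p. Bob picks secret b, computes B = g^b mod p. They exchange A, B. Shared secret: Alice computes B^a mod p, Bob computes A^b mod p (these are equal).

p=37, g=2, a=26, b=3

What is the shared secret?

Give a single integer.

A = 2^26 mod 37  (bits of 26 = 11010)
  bit 0 = 1: r = r^2 * 2 mod 37 = 1^2 * 2 = 1*2 = 2
  bit 1 = 1: r = r^2 * 2 mod 37 = 2^2 * 2 = 4*2 = 8
  bit 2 = 0: r = r^2 mod 37 = 8^2 = 27
  bit 3 = 1: r = r^2 * 2 mod 37 = 27^2 * 2 = 26*2 = 15
  bit 4 = 0: r = r^2 mod 37 = 15^2 = 3
  -> A = 3
B = 2^3 mod 37  (bits of 3 = 11)
  bit 0 = 1: r = r^2 * 2 mod 37 = 1^2 * 2 = 1*2 = 2
  bit 1 = 1: r = r^2 * 2 mod 37 = 2^2 * 2 = 4*2 = 8
  -> B = 8
s = B^a = 8^26 mod 37  (bits of 26 = 11010)
  bit 0 = 1: r = r^2 * 8 mod 37 = 1^2 * 8 = 1*8 = 8
  bit 1 = 1: r = r^2 * 8 mod 37 = 8^2 * 8 = 27*8 = 31
  bit 2 = 0: r = r^2 mod 37 = 31^2 = 36
  bit 3 = 1: r = r^2 * 8 mod 37 = 36^2 * 8 = 1*8 = 8
  bit 4 = 0: r = r^2 mod 37 = 8^2 = 27
  -> s = B^a = 27

Answer: 27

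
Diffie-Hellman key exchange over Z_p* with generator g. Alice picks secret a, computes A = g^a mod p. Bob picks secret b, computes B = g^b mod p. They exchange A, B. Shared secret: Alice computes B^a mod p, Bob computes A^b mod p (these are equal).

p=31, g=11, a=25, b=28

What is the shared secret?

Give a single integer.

Answer: 5

Derivation:
A = 11^25 mod 31  (bits of 25 = 11001)
  bit 0 = 1: r = r^2 * 11 mod 31 = 1^2 * 11 = 1*11 = 11
  bit 1 = 1: r = r^2 * 11 mod 31 = 11^2 * 11 = 28*11 = 29
  bit 2 = 0: r = r^2 mod 31 = 29^2 = 4
  bit 3 = 0: r = r^2 mod 31 = 4^2 = 16
  bit 4 = 1: r = r^2 * 11 mod 31 = 16^2 * 11 = 8*11 = 26
  -> A = 26
B = 11^28 mod 31  (bits of 28 = 11100)
  bit 0 = 1: r = r^2 * 11 mod 31 = 1^2 * 11 = 1*11 = 11
  bit 1 = 1: r = r^2 * 11 mod 31 = 11^2 * 11 = 28*11 = 29
  bit 2 = 1: r = r^2 * 11 mod 31 = 29^2 * 11 = 4*11 = 13
  bit 3 = 0: r = r^2 mod 31 = 13^2 = 14
  bit 4 = 0: r = r^2 mod 31 = 14^2 = 10
  -> B = 10
s = B^a = 10^25 mod 31  (bits of 25 = 11001)
  bit 0 = 1: r = r^2 * 10 mod 31 = 1^2 * 10 = 1*10 = 10
  bit 1 = 1: r = r^2 * 10 mod 31 = 10^2 * 10 = 7*10 = 8
  bit 2 = 0: r = r^2 mod 31 = 8^2 = 2
  bit 3 = 0: r = r^2 mod 31 = 2^2 = 4
  bit 4 = 1: r = r^2 * 10 mod 31 = 4^2 * 10 = 16*10 = 5
  -> s = B^a = 5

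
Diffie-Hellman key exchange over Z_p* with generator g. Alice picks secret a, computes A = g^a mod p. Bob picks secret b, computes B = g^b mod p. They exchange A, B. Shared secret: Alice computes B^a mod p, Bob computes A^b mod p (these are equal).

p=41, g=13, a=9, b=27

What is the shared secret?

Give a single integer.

A = 13^9 mod 41  (bits of 9 = 1001)
  bit 0 = 1: r = r^2 * 13 mod 41 = 1^2 * 13 = 1*13 = 13
  bit 1 = 0: r = r^2 mod 41 = 13^2 = 5
  bit 2 = 0: r = r^2 mod 41 = 5^2 = 25
  bit 3 = 1: r = r^2 * 13 mod 41 = 25^2 * 13 = 10*13 = 7
  -> A = 7
B = 13^27 mod 41  (bits of 27 = 11011)
  bit 0 = 1: r = r^2 * 13 mod 41 = 1^2 * 13 = 1*13 = 13
  bit 1 = 1: r = r^2 * 13 mod 41 = 13^2 * 13 = 5*13 = 24
  bit 2 = 0: r = r^2 mod 41 = 24^2 = 2
  bit 3 = 1: r = r^2 * 13 mod 41 = 2^2 * 13 = 4*13 = 11
  bit 4 = 1: r = r^2 * 13 mod 41 = 11^2 * 13 = 39*13 = 15
  -> B = 15
s = B^a = 15^9 mod 41  (bits of 9 = 1001)
  bit 0 = 1: r = r^2 * 15 mod 41 = 1^2 * 15 = 1*15 = 15
  bit 1 = 0: r = r^2 mod 41 = 15^2 = 20
  bit 2 = 0: r = r^2 mod 41 = 20^2 = 31
  bit 3 = 1: r = r^2 * 15 mod 41 = 31^2 * 15 = 18*15 = 24
  -> s = B^a = 24

Answer: 24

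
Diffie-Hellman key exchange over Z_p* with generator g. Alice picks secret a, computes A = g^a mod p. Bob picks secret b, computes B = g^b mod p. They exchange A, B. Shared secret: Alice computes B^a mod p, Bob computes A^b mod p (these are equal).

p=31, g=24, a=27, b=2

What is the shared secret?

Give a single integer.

A = 24^27 mod 31  (bits of 27 = 11011)
  bit 0 = 1: r = r^2 * 24 mod 31 = 1^2 * 24 = 1*24 = 24
  bit 1 = 1: r = r^2 * 24 mod 31 = 24^2 * 24 = 18*24 = 29
  bit 2 = 0: r = r^2 mod 31 = 29^2 = 4
  bit 3 = 1: r = r^2 * 24 mod 31 = 4^2 * 24 = 16*24 = 12
  bit 4 = 1: r = r^2 * 24 mod 31 = 12^2 * 24 = 20*24 = 15
  -> A = 15
B = 24^2 mod 31  (bits of 2 = 10)
  bit 0 = 1: r = r^2 * 24 mod 31 = 1^2 * 24 = 1*24 = 24
  bit 1 = 0: r = r^2 mod 31 = 24^2 = 18
  -> B = 18
s = B^a = 18^27 mod 31  (bits of 27 = 11011)
  bit 0 = 1: r = r^2 * 18 mod 31 = 1^2 * 18 = 1*18 = 18
  bit 1 = 1: r = r^2 * 18 mod 31 = 18^2 * 18 = 14*18 = 4
  bit 2 = 0: r = r^2 mod 31 = 4^2 = 16
  bit 3 = 1: r = r^2 * 18 mod 31 = 16^2 * 18 = 8*18 = 20
  bit 4 = 1: r = r^2 * 18 mod 31 = 20^2 * 18 = 28*18 = 8
  -> s = B^a = 8

Answer: 8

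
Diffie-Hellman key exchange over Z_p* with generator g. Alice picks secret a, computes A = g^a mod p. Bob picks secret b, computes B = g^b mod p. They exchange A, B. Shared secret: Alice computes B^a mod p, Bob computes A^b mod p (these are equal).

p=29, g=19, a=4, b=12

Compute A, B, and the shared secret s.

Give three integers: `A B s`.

Answer: 24 20 7

Derivation:
A = 19^4 mod 29  (bits of 4 = 100)
  bit 0 = 1: r = r^2 * 19 mod 29 = 1^2 * 19 = 1*19 = 19
  bit 1 = 0: r = r^2 mod 29 = 19^2 = 13
  bit 2 = 0: r = r^2 mod 29 = 13^2 = 24
  -> A = 24
B = 19^12 mod 29  (bits of 12 = 1100)
  bit 0 = 1: r = r^2 * 19 mod 29 = 1^2 * 19 = 1*19 = 19
  bit 1 = 1: r = r^2 * 19 mod 29 = 19^2 * 19 = 13*19 = 15
  bit 2 = 0: r = r^2 mod 29 = 15^2 = 22
  bit 3 = 0: r = r^2 mod 29 = 22^2 = 20
  -> B = 20
s = B^a = 20^4 mod 29  (bits of 4 = 100)
  bit 0 = 1: r = r^2 * 20 mod 29 = 1^2 * 20 = 1*20 = 20
  bit 1 = 0: r = r^2 mod 29 = 20^2 = 23
  bit 2 = 0: r = r^2 mod 29 = 23^2 = 7
  -> s = B^a = 7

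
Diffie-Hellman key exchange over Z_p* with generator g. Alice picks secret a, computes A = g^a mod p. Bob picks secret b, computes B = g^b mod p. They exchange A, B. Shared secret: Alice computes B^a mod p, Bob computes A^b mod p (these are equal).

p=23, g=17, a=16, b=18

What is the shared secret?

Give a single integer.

A = 17^16 mod 23  (bits of 16 = 10000)
  bit 0 = 1: r = r^2 * 17 mod 23 = 1^2 * 17 = 1*17 = 17
  bit 1 = 0: r = r^2 mod 23 = 17^2 = 13
  bit 2 = 0: r = r^2 mod 23 = 13^2 = 8
  bit 3 = 0: r = r^2 mod 23 = 8^2 = 18
  bit 4 = 0: r = r^2 mod 23 = 18^2 = 2
  -> A = 2
B = 17^18 mod 23  (bits of 18 = 10010)
  bit 0 = 1: r = r^2 * 17 mod 23 = 1^2 * 17 = 1*17 = 17
  bit 1 = 0: r = r^2 mod 23 = 17^2 = 13
  bit 2 = 0: r = r^2 mod 23 = 13^2 = 8
  bit 3 = 1: r = r^2 * 17 mod 23 = 8^2 * 17 = 18*17 = 7
  bit 4 = 0: r = r^2 mod 23 = 7^2 = 3
  -> B = 3
s = B^a = 3^16 mod 23  (bits of 16 = 10000)
  bit 0 = 1: r = r^2 * 3 mod 23 = 1^2 * 3 = 1*3 = 3
  bit 1 = 0: r = r^2 mod 23 = 3^2 = 9
  bit 2 = 0: r = r^2 mod 23 = 9^2 = 12
  bit 3 = 0: r = r^2 mod 23 = 12^2 = 6
  bit 4 = 0: r = r^2 mod 23 = 6^2 = 13
  -> s = B^a = 13

Answer: 13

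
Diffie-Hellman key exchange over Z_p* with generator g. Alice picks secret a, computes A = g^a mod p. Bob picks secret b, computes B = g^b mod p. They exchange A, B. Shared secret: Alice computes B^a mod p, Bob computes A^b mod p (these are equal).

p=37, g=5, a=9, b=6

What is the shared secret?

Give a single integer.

Answer: 36

Derivation:
A = 5^9 mod 37  (bits of 9 = 1001)
  bit 0 = 1: r = r^2 * 5 mod 37 = 1^2 * 5 = 1*5 = 5
  bit 1 = 0: r = r^2 mod 37 = 5^2 = 25
  bit 2 = 0: r = r^2 mod 37 = 25^2 = 33
  bit 3 = 1: r = r^2 * 5 mod 37 = 33^2 * 5 = 16*5 = 6
  -> A = 6
B = 5^6 mod 37  (bits of 6 = 110)
  bit 0 = 1: r = r^2 * 5 mod 37 = 1^2 * 5 = 1*5 = 5
  bit 1 = 1: r = r^2 * 5 mod 37 = 5^2 * 5 = 25*5 = 14
  bit 2 = 0: r = r^2 mod 37 = 14^2 = 11
  -> B = 11
s = B^a = 11^9 mod 37  (bits of 9 = 1001)
  bit 0 = 1: r = r^2 * 11 mod 37 = 1^2 * 11 = 1*11 = 11
  bit 1 = 0: r = r^2 mod 37 = 11^2 = 10
  bit 2 = 0: r = r^2 mod 37 = 10^2 = 26
  bit 3 = 1: r = r^2 * 11 mod 37 = 26^2 * 11 = 10*11 = 36
  -> s = B^a = 36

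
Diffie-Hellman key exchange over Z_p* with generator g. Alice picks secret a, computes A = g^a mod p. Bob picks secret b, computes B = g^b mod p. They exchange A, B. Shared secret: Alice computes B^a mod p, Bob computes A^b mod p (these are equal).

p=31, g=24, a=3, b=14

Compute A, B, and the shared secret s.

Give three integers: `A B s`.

A = 24^3 mod 31  (bits of 3 = 11)
  bit 0 = 1: r = r^2 * 24 mod 31 = 1^2 * 24 = 1*24 = 24
  bit 1 = 1: r = r^2 * 24 mod 31 = 24^2 * 24 = 18*24 = 29
  -> A = 29
B = 24^14 mod 31  (bits of 14 = 1110)
  bit 0 = 1: r = r^2 * 24 mod 31 = 1^2 * 24 = 1*24 = 24
  bit 1 = 1: r = r^2 * 24 mod 31 = 24^2 * 24 = 18*24 = 29
  bit 2 = 1: r = r^2 * 24 mod 31 = 29^2 * 24 = 4*24 = 3
  bit 3 = 0: r = r^2 mod 31 = 3^2 = 9
  -> B = 9
s = B^a = 9^3 mod 31  (bits of 3 = 11)
  bit 0 = 1: r = r^2 * 9 mod 31 = 1^2 * 9 = 1*9 = 9
  bit 1 = 1: r = r^2 * 9 mod 31 = 9^2 * 9 = 19*9 = 16
  -> s = B^a = 16

Answer: 29 9 16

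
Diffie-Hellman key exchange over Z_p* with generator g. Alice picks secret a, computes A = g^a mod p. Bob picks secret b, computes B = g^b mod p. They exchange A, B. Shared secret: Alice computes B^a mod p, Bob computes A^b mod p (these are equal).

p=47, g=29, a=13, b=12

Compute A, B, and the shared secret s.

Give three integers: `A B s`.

A = 29^13 mod 47  (bits of 13 = 1101)
  bit 0 = 1: r = r^2 * 29 mod 47 = 1^2 * 29 = 1*29 = 29
  bit 1 = 1: r = r^2 * 29 mod 47 = 29^2 * 29 = 42*29 = 43
  bit 2 = 0: r = r^2 mod 47 = 43^2 = 16
  bit 3 = 1: r = r^2 * 29 mod 47 = 16^2 * 29 = 21*29 = 45
  -> A = 45
B = 29^12 mod 47  (bits of 12 = 1100)
  bit 0 = 1: r = r^2 * 29 mod 47 = 1^2 * 29 = 1*29 = 29
  bit 1 = 1: r = r^2 * 29 mod 47 = 29^2 * 29 = 42*29 = 43
  bit 2 = 0: r = r^2 mod 47 = 43^2 = 16
  bit 3 = 0: r = r^2 mod 47 = 16^2 = 21
  -> B = 21
s = B^a = 21^13 mod 47  (bits of 13 = 1101)
  bit 0 = 1: r = r^2 * 21 mod 47 = 1^2 * 21 = 1*21 = 21
  bit 1 = 1: r = r^2 * 21 mod 47 = 21^2 * 21 = 18*21 = 2
  bit 2 = 0: r = r^2 mod 47 = 2^2 = 4
  bit 3 = 1: r = r^2 * 21 mod 47 = 4^2 * 21 = 16*21 = 7
  -> s = B^a = 7

Answer: 45 21 7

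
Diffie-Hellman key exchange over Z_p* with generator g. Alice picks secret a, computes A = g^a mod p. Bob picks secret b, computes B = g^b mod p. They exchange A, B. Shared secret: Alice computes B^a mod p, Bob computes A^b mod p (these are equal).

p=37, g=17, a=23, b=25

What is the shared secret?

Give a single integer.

A = 17^23 mod 37  (bits of 23 = 10111)
  bit 0 = 1: r = r^2 * 17 mod 37 = 1^2 * 17 = 1*17 = 17
  bit 1 = 0: r = r^2 mod 37 = 17^2 = 30
  bit 2 = 1: r = r^2 * 17 mod 37 = 30^2 * 17 = 12*17 = 19
  bit 3 = 1: r = r^2 * 17 mod 37 = 19^2 * 17 = 28*17 = 32
  bit 4 = 1: r = r^2 * 17 mod 37 = 32^2 * 17 = 25*17 = 18
  -> A = 18
B = 17^25 mod 37  (bits of 25 = 11001)
  bit 0 = 1: r = r^2 * 17 mod 37 = 1^2 * 17 = 1*17 = 17
  bit 1 = 1: r = r^2 * 17 mod 37 = 17^2 * 17 = 30*17 = 29
  bit 2 = 0: r = r^2 mod 37 = 29^2 = 27
  bit 3 = 0: r = r^2 mod 37 = 27^2 = 26
  bit 4 = 1: r = r^2 * 17 mod 37 = 26^2 * 17 = 10*17 = 22
  -> B = 22
s = B^a = 22^23 mod 37  (bits of 23 = 10111)
  bit 0 = 1: r = r^2 * 22 mod 37 = 1^2 * 22 = 1*22 = 22
  bit 1 = 0: r = r^2 mod 37 = 22^2 = 3
  bit 2 = 1: r = r^2 * 22 mod 37 = 3^2 * 22 = 9*22 = 13
  bit 3 = 1: r = r^2 * 22 mod 37 = 13^2 * 22 = 21*22 = 18
  bit 4 = 1: r = r^2 * 22 mod 37 = 18^2 * 22 = 28*22 = 24
  -> s = B^a = 24

Answer: 24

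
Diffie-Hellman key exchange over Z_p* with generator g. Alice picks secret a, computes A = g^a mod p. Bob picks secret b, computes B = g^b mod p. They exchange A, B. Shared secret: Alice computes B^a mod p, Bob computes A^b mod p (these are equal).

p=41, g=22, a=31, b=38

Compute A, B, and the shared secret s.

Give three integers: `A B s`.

A = 22^31 mod 41  (bits of 31 = 11111)
  bit 0 = 1: r = r^2 * 22 mod 41 = 1^2 * 22 = 1*22 = 22
  bit 1 = 1: r = r^2 * 22 mod 41 = 22^2 * 22 = 33*22 = 29
  bit 2 = 1: r = r^2 * 22 mod 41 = 29^2 * 22 = 21*22 = 11
  bit 3 = 1: r = r^2 * 22 mod 41 = 11^2 * 22 = 39*22 = 38
  bit 4 = 1: r = r^2 * 22 mod 41 = 38^2 * 22 = 9*22 = 34
  -> A = 34
B = 22^38 mod 41  (bits of 38 = 100110)
  bit 0 = 1: r = r^2 * 22 mod 41 = 1^2 * 22 = 1*22 = 22
  bit 1 = 0: r = r^2 mod 41 = 22^2 = 33
  bit 2 = 0: r = r^2 mod 41 = 33^2 = 23
  bit 3 = 1: r = r^2 * 22 mod 41 = 23^2 * 22 = 37*22 = 35
  bit 4 = 1: r = r^2 * 22 mod 41 = 35^2 * 22 = 36*22 = 13
  bit 5 = 0: r = r^2 mod 41 = 13^2 = 5
  -> B = 5
s = B^a = 5^31 mod 41  (bits of 31 = 11111)
  bit 0 = 1: r = r^2 * 5 mod 41 = 1^2 * 5 = 1*5 = 5
  bit 1 = 1: r = r^2 * 5 mod 41 = 5^2 * 5 = 25*5 = 2
  bit 2 = 1: r = r^2 * 5 mod 41 = 2^2 * 5 = 4*5 = 20
  bit 3 = 1: r = r^2 * 5 mod 41 = 20^2 * 5 = 31*5 = 32
  bit 4 = 1: r = r^2 * 5 mod 41 = 32^2 * 5 = 40*5 = 36
  -> s = B^a = 36

Answer: 34 5 36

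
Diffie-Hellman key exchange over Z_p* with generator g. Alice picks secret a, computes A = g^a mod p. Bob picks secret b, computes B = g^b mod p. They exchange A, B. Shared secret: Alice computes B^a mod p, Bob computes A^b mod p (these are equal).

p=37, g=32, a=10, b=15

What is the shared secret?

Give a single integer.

A = 32^10 mod 37  (bits of 10 = 1010)
  bit 0 = 1: r = r^2 * 32 mod 37 = 1^2 * 32 = 1*32 = 32
  bit 1 = 0: r = r^2 mod 37 = 32^2 = 25
  bit 2 = 1: r = r^2 * 32 mod 37 = 25^2 * 32 = 33*32 = 20
  bit 3 = 0: r = r^2 mod 37 = 20^2 = 30
  -> A = 30
B = 32^15 mod 37  (bits of 15 = 1111)
  bit 0 = 1: r = r^2 * 32 mod 37 = 1^2 * 32 = 1*32 = 32
  bit 1 = 1: r = r^2 * 32 mod 37 = 32^2 * 32 = 25*32 = 23
  bit 2 = 1: r = r^2 * 32 mod 37 = 23^2 * 32 = 11*32 = 19
  bit 3 = 1: r = r^2 * 32 mod 37 = 19^2 * 32 = 28*32 = 8
  -> B = 8
s = B^a = 8^10 mod 37  (bits of 10 = 1010)
  bit 0 = 1: r = r^2 * 8 mod 37 = 1^2 * 8 = 1*8 = 8
  bit 1 = 0: r = r^2 mod 37 = 8^2 = 27
  bit 2 = 1: r = r^2 * 8 mod 37 = 27^2 * 8 = 26*8 = 23
  bit 3 = 0: r = r^2 mod 37 = 23^2 = 11
  -> s = B^a = 11

Answer: 11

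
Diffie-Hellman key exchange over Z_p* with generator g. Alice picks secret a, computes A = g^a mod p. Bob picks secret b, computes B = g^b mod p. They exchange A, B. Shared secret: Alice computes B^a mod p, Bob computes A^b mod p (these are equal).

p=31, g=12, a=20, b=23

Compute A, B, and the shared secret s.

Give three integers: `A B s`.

A = 12^20 mod 31  (bits of 20 = 10100)
  bit 0 = 1: r = r^2 * 12 mod 31 = 1^2 * 12 = 1*12 = 12
  bit 1 = 0: r = r^2 mod 31 = 12^2 = 20
  bit 2 = 1: r = r^2 * 12 mod 31 = 20^2 * 12 = 28*12 = 26
  bit 3 = 0: r = r^2 mod 31 = 26^2 = 25
  bit 4 = 0: r = r^2 mod 31 = 25^2 = 5
  -> A = 5
B = 12^23 mod 31  (bits of 23 = 10111)
  bit 0 = 1: r = r^2 * 12 mod 31 = 1^2 * 12 = 1*12 = 12
  bit 1 = 0: r = r^2 mod 31 = 12^2 = 20
  bit 2 = 1: r = r^2 * 12 mod 31 = 20^2 * 12 = 28*12 = 26
  bit 3 = 1: r = r^2 * 12 mod 31 = 26^2 * 12 = 25*12 = 21
  bit 4 = 1: r = r^2 * 12 mod 31 = 21^2 * 12 = 7*12 = 22
  -> B = 22
s = B^a = 22^20 mod 31  (bits of 20 = 10100)
  bit 0 = 1: r = r^2 * 22 mod 31 = 1^2 * 22 = 1*22 = 22
  bit 1 = 0: r = r^2 mod 31 = 22^2 = 19
  bit 2 = 1: r = r^2 * 22 mod 31 = 19^2 * 22 = 20*22 = 6
  bit 3 = 0: r = r^2 mod 31 = 6^2 = 5
  bit 4 = 0: r = r^2 mod 31 = 5^2 = 25
  -> s = B^a = 25

Answer: 5 22 25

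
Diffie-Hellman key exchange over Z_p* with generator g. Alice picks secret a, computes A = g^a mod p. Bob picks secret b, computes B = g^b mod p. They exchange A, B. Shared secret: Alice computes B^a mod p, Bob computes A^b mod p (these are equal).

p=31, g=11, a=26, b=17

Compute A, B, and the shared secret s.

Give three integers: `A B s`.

A = 11^26 mod 31  (bits of 26 = 11010)
  bit 0 = 1: r = r^2 * 11 mod 31 = 1^2 * 11 = 1*11 = 11
  bit 1 = 1: r = r^2 * 11 mod 31 = 11^2 * 11 = 28*11 = 29
  bit 2 = 0: r = r^2 mod 31 = 29^2 = 4
  bit 3 = 1: r = r^2 * 11 mod 31 = 4^2 * 11 = 16*11 = 21
  bit 4 = 0: r = r^2 mod 31 = 21^2 = 7
  -> A = 7
B = 11^17 mod 31  (bits of 17 = 10001)
  bit 0 = 1: r = r^2 * 11 mod 31 = 1^2 * 11 = 1*11 = 11
  bit 1 = 0: r = r^2 mod 31 = 11^2 = 28
  bit 2 = 0: r = r^2 mod 31 = 28^2 = 9
  bit 3 = 0: r = r^2 mod 31 = 9^2 = 19
  bit 4 = 1: r = r^2 * 11 mod 31 = 19^2 * 11 = 20*11 = 3
  -> B = 3
s = B^a = 3^26 mod 31  (bits of 26 = 11010)
  bit 0 = 1: r = r^2 * 3 mod 31 = 1^2 * 3 = 1*3 = 3
  bit 1 = 1: r = r^2 * 3 mod 31 = 3^2 * 3 = 9*3 = 27
  bit 2 = 0: r = r^2 mod 31 = 27^2 = 16
  bit 3 = 1: r = r^2 * 3 mod 31 = 16^2 * 3 = 8*3 = 24
  bit 4 = 0: r = r^2 mod 31 = 24^2 = 18
  -> s = B^a = 18

Answer: 7 3 18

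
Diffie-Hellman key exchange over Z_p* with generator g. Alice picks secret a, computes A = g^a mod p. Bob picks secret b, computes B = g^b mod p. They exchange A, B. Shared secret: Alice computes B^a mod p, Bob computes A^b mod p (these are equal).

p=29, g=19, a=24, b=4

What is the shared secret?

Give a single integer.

Answer: 20

Derivation:
A = 19^24 mod 29  (bits of 24 = 11000)
  bit 0 = 1: r = r^2 * 19 mod 29 = 1^2 * 19 = 1*19 = 19
  bit 1 = 1: r = r^2 * 19 mod 29 = 19^2 * 19 = 13*19 = 15
  bit 2 = 0: r = r^2 mod 29 = 15^2 = 22
  bit 3 = 0: r = r^2 mod 29 = 22^2 = 20
  bit 4 = 0: r = r^2 mod 29 = 20^2 = 23
  -> A = 23
B = 19^4 mod 29  (bits of 4 = 100)
  bit 0 = 1: r = r^2 * 19 mod 29 = 1^2 * 19 = 1*19 = 19
  bit 1 = 0: r = r^2 mod 29 = 19^2 = 13
  bit 2 = 0: r = r^2 mod 29 = 13^2 = 24
  -> B = 24
s = B^a = 24^24 mod 29  (bits of 24 = 11000)
  bit 0 = 1: r = r^2 * 24 mod 29 = 1^2 * 24 = 1*24 = 24
  bit 1 = 1: r = r^2 * 24 mod 29 = 24^2 * 24 = 25*24 = 20
  bit 2 = 0: r = r^2 mod 29 = 20^2 = 23
  bit 3 = 0: r = r^2 mod 29 = 23^2 = 7
  bit 4 = 0: r = r^2 mod 29 = 7^2 = 20
  -> s = B^a = 20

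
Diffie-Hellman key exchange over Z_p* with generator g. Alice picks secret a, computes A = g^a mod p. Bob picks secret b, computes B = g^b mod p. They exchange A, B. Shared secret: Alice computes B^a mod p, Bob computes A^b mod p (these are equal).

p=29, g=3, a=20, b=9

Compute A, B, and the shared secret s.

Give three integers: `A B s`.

A = 3^20 mod 29  (bits of 20 = 10100)
  bit 0 = 1: r = r^2 * 3 mod 29 = 1^2 * 3 = 1*3 = 3
  bit 1 = 0: r = r^2 mod 29 = 3^2 = 9
  bit 2 = 1: r = r^2 * 3 mod 29 = 9^2 * 3 = 23*3 = 11
  bit 3 = 0: r = r^2 mod 29 = 11^2 = 5
  bit 4 = 0: r = r^2 mod 29 = 5^2 = 25
  -> A = 25
B = 3^9 mod 29  (bits of 9 = 1001)
  bit 0 = 1: r = r^2 * 3 mod 29 = 1^2 * 3 = 1*3 = 3
  bit 1 = 0: r = r^2 mod 29 = 3^2 = 9
  bit 2 = 0: r = r^2 mod 29 = 9^2 = 23
  bit 3 = 1: r = r^2 * 3 mod 29 = 23^2 * 3 = 7*3 = 21
  -> B = 21
s = B^a = 21^20 mod 29  (bits of 20 = 10100)
  bit 0 = 1: r = r^2 * 21 mod 29 = 1^2 * 21 = 1*21 = 21
  bit 1 = 0: r = r^2 mod 29 = 21^2 = 6
  bit 2 = 1: r = r^2 * 21 mod 29 = 6^2 * 21 = 7*21 = 2
  bit 3 = 0: r = r^2 mod 29 = 2^2 = 4
  bit 4 = 0: r = r^2 mod 29 = 4^2 = 16
  -> s = B^a = 16

Answer: 25 21 16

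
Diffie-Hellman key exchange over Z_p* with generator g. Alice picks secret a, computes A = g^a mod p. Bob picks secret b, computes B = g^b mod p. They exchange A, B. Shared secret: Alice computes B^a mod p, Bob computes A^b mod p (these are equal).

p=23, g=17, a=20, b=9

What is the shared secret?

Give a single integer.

A = 17^20 mod 23  (bits of 20 = 10100)
  bit 0 = 1: r = r^2 * 17 mod 23 = 1^2 * 17 = 1*17 = 17
  bit 1 = 0: r = r^2 mod 23 = 17^2 = 13
  bit 2 = 1: r = r^2 * 17 mod 23 = 13^2 * 17 = 8*17 = 21
  bit 3 = 0: r = r^2 mod 23 = 21^2 = 4
  bit 4 = 0: r = r^2 mod 23 = 4^2 = 16
  -> A = 16
B = 17^9 mod 23  (bits of 9 = 1001)
  bit 0 = 1: r = r^2 * 17 mod 23 = 1^2 * 17 = 1*17 = 17
  bit 1 = 0: r = r^2 mod 23 = 17^2 = 13
  bit 2 = 0: r = r^2 mod 23 = 13^2 = 8
  bit 3 = 1: r = r^2 * 17 mod 23 = 8^2 * 17 = 18*17 = 7
  -> B = 7
s = B^a = 7^20 mod 23  (bits of 20 = 10100)
  bit 0 = 1: r = r^2 * 7 mod 23 = 1^2 * 7 = 1*7 = 7
  bit 1 = 0: r = r^2 mod 23 = 7^2 = 3
  bit 2 = 1: r = r^2 * 7 mod 23 = 3^2 * 7 = 9*7 = 17
  bit 3 = 0: r = r^2 mod 23 = 17^2 = 13
  bit 4 = 0: r = r^2 mod 23 = 13^2 = 8
  -> s = B^a = 8

Answer: 8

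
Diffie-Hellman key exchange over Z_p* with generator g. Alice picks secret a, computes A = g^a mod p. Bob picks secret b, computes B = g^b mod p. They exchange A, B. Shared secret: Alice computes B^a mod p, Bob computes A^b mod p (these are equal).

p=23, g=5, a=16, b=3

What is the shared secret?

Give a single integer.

Answer: 4

Derivation:
A = 5^16 mod 23  (bits of 16 = 10000)
  bit 0 = 1: r = r^2 * 5 mod 23 = 1^2 * 5 = 1*5 = 5
  bit 1 = 0: r = r^2 mod 23 = 5^2 = 2
  bit 2 = 0: r = r^2 mod 23 = 2^2 = 4
  bit 3 = 0: r = r^2 mod 23 = 4^2 = 16
  bit 4 = 0: r = r^2 mod 23 = 16^2 = 3
  -> A = 3
B = 5^3 mod 23  (bits of 3 = 11)
  bit 0 = 1: r = r^2 * 5 mod 23 = 1^2 * 5 = 1*5 = 5
  bit 1 = 1: r = r^2 * 5 mod 23 = 5^2 * 5 = 2*5 = 10
  -> B = 10
s = B^a = 10^16 mod 23  (bits of 16 = 10000)
  bit 0 = 1: r = r^2 * 10 mod 23 = 1^2 * 10 = 1*10 = 10
  bit 1 = 0: r = r^2 mod 23 = 10^2 = 8
  bit 2 = 0: r = r^2 mod 23 = 8^2 = 18
  bit 3 = 0: r = r^2 mod 23 = 18^2 = 2
  bit 4 = 0: r = r^2 mod 23 = 2^2 = 4
  -> s = B^a = 4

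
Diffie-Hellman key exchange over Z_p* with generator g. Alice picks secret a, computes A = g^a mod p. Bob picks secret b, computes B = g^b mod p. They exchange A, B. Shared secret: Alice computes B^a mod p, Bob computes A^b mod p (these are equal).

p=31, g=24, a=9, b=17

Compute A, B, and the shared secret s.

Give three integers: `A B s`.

Answer: 23 13 29

Derivation:
A = 24^9 mod 31  (bits of 9 = 1001)
  bit 0 = 1: r = r^2 * 24 mod 31 = 1^2 * 24 = 1*24 = 24
  bit 1 = 0: r = r^2 mod 31 = 24^2 = 18
  bit 2 = 0: r = r^2 mod 31 = 18^2 = 14
  bit 3 = 1: r = r^2 * 24 mod 31 = 14^2 * 24 = 10*24 = 23
  -> A = 23
B = 24^17 mod 31  (bits of 17 = 10001)
  bit 0 = 1: r = r^2 * 24 mod 31 = 1^2 * 24 = 1*24 = 24
  bit 1 = 0: r = r^2 mod 31 = 24^2 = 18
  bit 2 = 0: r = r^2 mod 31 = 18^2 = 14
  bit 3 = 0: r = r^2 mod 31 = 14^2 = 10
  bit 4 = 1: r = r^2 * 24 mod 31 = 10^2 * 24 = 7*24 = 13
  -> B = 13
s = B^a = 13^9 mod 31  (bits of 9 = 1001)
  bit 0 = 1: r = r^2 * 13 mod 31 = 1^2 * 13 = 1*13 = 13
  bit 1 = 0: r = r^2 mod 31 = 13^2 = 14
  bit 2 = 0: r = r^2 mod 31 = 14^2 = 10
  bit 3 = 1: r = r^2 * 13 mod 31 = 10^2 * 13 = 7*13 = 29
  -> s = B^a = 29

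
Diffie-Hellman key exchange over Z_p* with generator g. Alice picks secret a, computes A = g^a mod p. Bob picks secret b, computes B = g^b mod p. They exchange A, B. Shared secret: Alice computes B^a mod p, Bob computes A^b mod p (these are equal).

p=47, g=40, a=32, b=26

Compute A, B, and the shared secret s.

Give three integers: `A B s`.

A = 40^32 mod 47  (bits of 32 = 100000)
  bit 0 = 1: r = r^2 * 40 mod 47 = 1^2 * 40 = 1*40 = 40
  bit 1 = 0: r = r^2 mod 47 = 40^2 = 2
  bit 2 = 0: r = r^2 mod 47 = 2^2 = 4
  bit 3 = 0: r = r^2 mod 47 = 4^2 = 16
  bit 4 = 0: r = r^2 mod 47 = 16^2 = 21
  bit 5 = 0: r = r^2 mod 47 = 21^2 = 18
  -> A = 18
B = 40^26 mod 47  (bits of 26 = 11010)
  bit 0 = 1: r = r^2 * 40 mod 47 = 1^2 * 40 = 1*40 = 40
  bit 1 = 1: r = r^2 * 40 mod 47 = 40^2 * 40 = 2*40 = 33
  bit 2 = 0: r = r^2 mod 47 = 33^2 = 8
  bit 3 = 1: r = r^2 * 40 mod 47 = 8^2 * 40 = 17*40 = 22
  bit 4 = 0: r = r^2 mod 47 = 22^2 = 14
  -> B = 14
s = B^a = 14^32 mod 47  (bits of 32 = 100000)
  bit 0 = 1: r = r^2 * 14 mod 47 = 1^2 * 14 = 1*14 = 14
  bit 1 = 0: r = r^2 mod 47 = 14^2 = 8
  bit 2 = 0: r = r^2 mod 47 = 8^2 = 17
  bit 3 = 0: r = r^2 mod 47 = 17^2 = 7
  bit 4 = 0: r = r^2 mod 47 = 7^2 = 2
  bit 5 = 0: r = r^2 mod 47 = 2^2 = 4
  -> s = B^a = 4

Answer: 18 14 4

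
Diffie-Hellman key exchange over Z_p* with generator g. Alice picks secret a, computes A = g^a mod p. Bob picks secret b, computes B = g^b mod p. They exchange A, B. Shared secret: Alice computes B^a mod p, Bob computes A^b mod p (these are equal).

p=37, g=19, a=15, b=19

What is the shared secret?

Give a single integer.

Answer: 8

Derivation:
A = 19^15 mod 37  (bits of 15 = 1111)
  bit 0 = 1: r = r^2 * 19 mod 37 = 1^2 * 19 = 1*19 = 19
  bit 1 = 1: r = r^2 * 19 mod 37 = 19^2 * 19 = 28*19 = 14
  bit 2 = 1: r = r^2 * 19 mod 37 = 14^2 * 19 = 11*19 = 24
  bit 3 = 1: r = r^2 * 19 mod 37 = 24^2 * 19 = 21*19 = 29
  -> A = 29
B = 19^19 mod 37  (bits of 19 = 10011)
  bit 0 = 1: r = r^2 * 19 mod 37 = 1^2 * 19 = 1*19 = 19
  bit 1 = 0: r = r^2 mod 37 = 19^2 = 28
  bit 2 = 0: r = r^2 mod 37 = 28^2 = 7
  bit 3 = 1: r = r^2 * 19 mod 37 = 7^2 * 19 = 12*19 = 6
  bit 4 = 1: r = r^2 * 19 mod 37 = 6^2 * 19 = 36*19 = 18
  -> B = 18
s = B^a = 18^15 mod 37  (bits of 15 = 1111)
  bit 0 = 1: r = r^2 * 18 mod 37 = 1^2 * 18 = 1*18 = 18
  bit 1 = 1: r = r^2 * 18 mod 37 = 18^2 * 18 = 28*18 = 23
  bit 2 = 1: r = r^2 * 18 mod 37 = 23^2 * 18 = 11*18 = 13
  bit 3 = 1: r = r^2 * 18 mod 37 = 13^2 * 18 = 21*18 = 8
  -> s = B^a = 8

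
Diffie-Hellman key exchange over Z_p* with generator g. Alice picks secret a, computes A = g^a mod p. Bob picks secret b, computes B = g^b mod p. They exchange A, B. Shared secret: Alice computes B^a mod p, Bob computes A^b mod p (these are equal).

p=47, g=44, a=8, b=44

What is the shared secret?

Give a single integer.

Answer: 25

Derivation:
A = 44^8 mod 47  (bits of 8 = 1000)
  bit 0 = 1: r = r^2 * 44 mod 47 = 1^2 * 44 = 1*44 = 44
  bit 1 = 0: r = r^2 mod 47 = 44^2 = 9
  bit 2 = 0: r = r^2 mod 47 = 9^2 = 34
  bit 3 = 0: r = r^2 mod 47 = 34^2 = 28
  -> A = 28
B = 44^44 mod 47  (bits of 44 = 101100)
  bit 0 = 1: r = r^2 * 44 mod 47 = 1^2 * 44 = 1*44 = 44
  bit 1 = 0: r = r^2 mod 47 = 44^2 = 9
  bit 2 = 1: r = r^2 * 44 mod 47 = 9^2 * 44 = 34*44 = 39
  bit 3 = 1: r = r^2 * 44 mod 47 = 39^2 * 44 = 17*44 = 43
  bit 4 = 0: r = r^2 mod 47 = 43^2 = 16
  bit 5 = 0: r = r^2 mod 47 = 16^2 = 21
  -> B = 21
s = B^a = 21^8 mod 47  (bits of 8 = 1000)
  bit 0 = 1: r = r^2 * 21 mod 47 = 1^2 * 21 = 1*21 = 21
  bit 1 = 0: r = r^2 mod 47 = 21^2 = 18
  bit 2 = 0: r = r^2 mod 47 = 18^2 = 42
  bit 3 = 0: r = r^2 mod 47 = 42^2 = 25
  -> s = B^a = 25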